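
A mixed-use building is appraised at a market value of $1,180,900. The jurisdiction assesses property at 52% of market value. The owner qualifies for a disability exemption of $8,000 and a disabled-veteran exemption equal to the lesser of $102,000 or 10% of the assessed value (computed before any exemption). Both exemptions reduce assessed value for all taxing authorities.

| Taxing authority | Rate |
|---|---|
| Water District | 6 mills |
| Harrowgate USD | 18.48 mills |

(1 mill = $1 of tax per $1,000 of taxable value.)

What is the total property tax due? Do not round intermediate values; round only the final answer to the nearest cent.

$13,333.31

Assessed value = $1,180,900 × 0.52 = $614,068
Disabled-veteran exemption = min($102,000, 10% × $614,068) = min($102,000, $61,406.8) = $61,406.8 (percentage binds)
Taxable value = $614,068 − $8,000 − $61,406.8 = $544,661.2
Water District: $544,661.2 × 0.006 = $3,267.9672
Harrowgate USD: $544,661.2 × 0.01848 = $10,065.338976
Total = $13,333.306176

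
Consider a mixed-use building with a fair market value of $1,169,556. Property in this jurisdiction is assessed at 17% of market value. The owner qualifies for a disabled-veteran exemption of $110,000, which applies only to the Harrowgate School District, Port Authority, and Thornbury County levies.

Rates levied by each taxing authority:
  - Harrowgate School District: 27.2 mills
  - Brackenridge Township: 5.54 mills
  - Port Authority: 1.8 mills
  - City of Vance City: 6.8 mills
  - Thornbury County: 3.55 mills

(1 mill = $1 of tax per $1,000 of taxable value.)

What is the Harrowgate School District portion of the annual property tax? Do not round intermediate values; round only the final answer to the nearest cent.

Assessed value = $1,169,556 × 0.17 = $198,824.52
Harrowgate School District taxable value = $198,824.52 − $110,000 = $88,824.52
Harrowgate School District levy = $88,824.52 × 0.0272 = $2,416.026944

$2,416.03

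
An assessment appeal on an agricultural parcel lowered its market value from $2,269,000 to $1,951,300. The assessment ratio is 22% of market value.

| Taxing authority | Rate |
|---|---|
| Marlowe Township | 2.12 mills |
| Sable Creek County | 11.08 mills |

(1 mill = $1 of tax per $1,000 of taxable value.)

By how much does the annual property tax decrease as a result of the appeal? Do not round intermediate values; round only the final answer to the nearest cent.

Old assessed value = $2,269,000 × 0.22 = $499,180
New assessed value = $1,951,300 × 0.22 = $429,286
Combined rate = 0.00212 + 0.01108 = 0.0132
Old tax = $499,180 × 0.0132 = $6,589.176
New tax = $429,286 × 0.0132 = $5,666.5752
Reduction = $6,589.176 − $5,666.5752 = $922.6008

$922.60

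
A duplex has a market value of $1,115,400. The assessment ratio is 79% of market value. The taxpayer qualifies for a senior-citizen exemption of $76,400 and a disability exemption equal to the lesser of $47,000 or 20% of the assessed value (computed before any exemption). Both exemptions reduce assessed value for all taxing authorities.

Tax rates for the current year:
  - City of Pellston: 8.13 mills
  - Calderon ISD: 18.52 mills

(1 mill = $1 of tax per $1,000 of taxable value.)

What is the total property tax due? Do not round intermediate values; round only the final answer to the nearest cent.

Assessed value = $1,115,400 × 0.79 = $881,166
Disability exemption = min($47,000, 20% × $881,166) = min($47,000, $176,233.2) = $47,000 (dollar cap binds)
Taxable value = $881,166 − $76,400 − $47,000 = $757,766
City of Pellston: $757,766 × 0.00813 = $6,160.63758
Calderon ISD: $757,766 × 0.01852 = $14,033.82632
Total = $20,194.4639

$20,194.46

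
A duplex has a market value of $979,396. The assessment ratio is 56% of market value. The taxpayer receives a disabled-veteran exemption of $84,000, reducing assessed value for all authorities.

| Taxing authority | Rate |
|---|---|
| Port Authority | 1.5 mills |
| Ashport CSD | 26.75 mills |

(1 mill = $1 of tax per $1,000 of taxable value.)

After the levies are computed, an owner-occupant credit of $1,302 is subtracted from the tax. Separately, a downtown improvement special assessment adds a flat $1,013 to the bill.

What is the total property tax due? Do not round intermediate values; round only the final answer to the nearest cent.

$12,832.04

Assessed value = $979,396 × 0.56 = $548,461.76
Taxable value = $548,461.76 − $84,000 = $464,461.76
Port Authority: $464,461.76 × 0.0015 = $696.69264
Ashport CSD: $464,461.76 × 0.02675 = $12,424.35208
Levies subtotal = $13,121.04472
After credit = $13,121.04472 − $1,302 = $11,819.04472
Total = $11,819.04472 + $1,013 = $12,832.04472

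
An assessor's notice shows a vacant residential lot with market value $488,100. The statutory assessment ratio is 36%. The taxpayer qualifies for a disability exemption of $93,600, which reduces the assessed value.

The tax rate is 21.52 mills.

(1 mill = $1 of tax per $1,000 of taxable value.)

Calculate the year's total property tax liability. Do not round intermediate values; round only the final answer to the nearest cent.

$1,767.14

Assessed value = $488,100 × 0.36 = $175,716
Taxable value = $175,716 − $93,600 = $82,116
Tax = $82,116 × 0.02152 = $1,767.13632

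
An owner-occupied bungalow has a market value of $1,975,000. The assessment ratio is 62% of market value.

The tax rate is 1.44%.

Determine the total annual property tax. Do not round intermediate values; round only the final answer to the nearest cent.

Assessed value = $1,975,000 × 0.62 = $1,224,500
Tax = $1,224,500 × 0.0144 = $17,632.8

$17,632.80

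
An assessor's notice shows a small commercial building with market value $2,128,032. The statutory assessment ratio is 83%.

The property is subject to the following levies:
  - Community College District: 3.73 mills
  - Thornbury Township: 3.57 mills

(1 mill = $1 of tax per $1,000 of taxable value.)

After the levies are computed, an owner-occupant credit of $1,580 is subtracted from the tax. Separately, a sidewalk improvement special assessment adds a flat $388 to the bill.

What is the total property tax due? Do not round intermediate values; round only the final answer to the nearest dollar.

$11,702

Assessed value = $2,128,032 × 0.83 = $1,766,266.56
Community College District: $1,766,266.56 × 0.00373 = $6,588.1742688
Thornbury Township: $1,766,266.56 × 0.00357 = $6,305.5716192
Levies subtotal = $12,893.745888
After credit = $12,893.745888 − $1,580 = $11,313.745888
Total = $11,313.745888 + $388 = $11,701.745888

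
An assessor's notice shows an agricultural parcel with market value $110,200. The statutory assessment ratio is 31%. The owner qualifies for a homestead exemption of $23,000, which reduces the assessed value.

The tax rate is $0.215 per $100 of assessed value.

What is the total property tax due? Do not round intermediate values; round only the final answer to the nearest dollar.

Assessed value = $110,200 × 0.31 = $34,162
Taxable value = $34,162 − $23,000 = $11,162
Tax = $11,162 × 0.00215 = $23.9983

$24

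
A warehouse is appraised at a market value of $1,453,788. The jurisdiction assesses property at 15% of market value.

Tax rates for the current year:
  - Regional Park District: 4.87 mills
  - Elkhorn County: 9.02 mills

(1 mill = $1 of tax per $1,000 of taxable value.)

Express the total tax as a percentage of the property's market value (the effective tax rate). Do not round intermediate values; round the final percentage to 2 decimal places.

0.21%

Assessed value = $1,453,788 × 0.15 = $218,068.2
Regional Park District: $218,068.2 × 0.00487 = $1,061.992134
Elkhorn County: $218,068.2 × 0.00902 = $1,966.975164
Total tax = $3,028.967298
Effective rate = $3,028.967298 ÷ $1,453,788 = 0.21% of market value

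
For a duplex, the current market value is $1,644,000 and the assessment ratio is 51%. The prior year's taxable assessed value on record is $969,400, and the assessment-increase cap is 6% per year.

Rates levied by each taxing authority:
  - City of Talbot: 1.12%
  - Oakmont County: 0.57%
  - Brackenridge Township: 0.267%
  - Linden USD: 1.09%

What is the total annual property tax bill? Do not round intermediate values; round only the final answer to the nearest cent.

$25,547.27

Uncapped assessed value = $1,644,000 × 0.51 = $838,440
Cap limit = $969,400 × 1.06 = $1,027,564
Taxable assessed value = min($838,440, $1,027,564) = $838,440 (cap does not bind)
City of Talbot: $838,440 × 0.0112 = $9,390.528
Oakmont County: $838,440 × 0.0057 = $4,779.108
Brackenridge Township: $838,440 × 0.00267 = $2,238.6348
Linden USD: $838,440 × 0.0109 = $9,138.996
Total = $25,547.2668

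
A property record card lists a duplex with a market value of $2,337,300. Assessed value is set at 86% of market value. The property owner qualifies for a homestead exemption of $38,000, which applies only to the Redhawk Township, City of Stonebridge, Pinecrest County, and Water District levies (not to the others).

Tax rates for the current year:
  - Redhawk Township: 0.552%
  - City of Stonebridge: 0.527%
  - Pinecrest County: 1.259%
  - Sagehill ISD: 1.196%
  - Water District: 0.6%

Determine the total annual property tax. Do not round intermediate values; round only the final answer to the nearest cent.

Assessed value = $2,337,300 × 0.86 = $2,010,078
Redhawk Township: ($2,010,078 − $38,000) × 0.00552 = $1,972,078 × 0.00552 = $10,885.87056
City of Stonebridge: ($2,010,078 − $38,000) × 0.00527 = $1,972,078 × 0.00527 = $10,392.85106
Pinecrest County: ($2,010,078 − $38,000) × 0.01259 = $1,972,078 × 0.01259 = $24,828.46202
Sagehill ISD: $2,010,078 × 0.01196 = $24,040.53288
Water District: ($2,010,078 − $38,000) × 0.006 = $1,972,078 × 0.006 = $11,832.468
Total = $81,980.18452

$81,980.18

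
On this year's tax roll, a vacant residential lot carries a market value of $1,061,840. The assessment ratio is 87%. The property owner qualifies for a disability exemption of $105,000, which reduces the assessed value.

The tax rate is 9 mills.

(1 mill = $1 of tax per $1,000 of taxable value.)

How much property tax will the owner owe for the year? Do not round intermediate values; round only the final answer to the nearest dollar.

$7,369

Assessed value = $1,061,840 × 0.87 = $923,800.8
Taxable value = $923,800.8 − $105,000 = $818,800.8
Tax = $818,800.8 × 0.009 = $7,369.2072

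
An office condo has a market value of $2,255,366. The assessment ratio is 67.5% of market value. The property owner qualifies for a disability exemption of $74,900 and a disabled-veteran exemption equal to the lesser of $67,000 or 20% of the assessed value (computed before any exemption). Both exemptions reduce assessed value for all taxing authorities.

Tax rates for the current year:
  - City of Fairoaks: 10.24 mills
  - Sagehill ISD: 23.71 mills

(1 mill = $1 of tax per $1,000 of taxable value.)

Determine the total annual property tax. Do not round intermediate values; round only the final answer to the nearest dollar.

Assessed value = $2,255,366 × 0.675 = $1,522,372.05
Disabled-veteran exemption = min($67,000, 20% × $1,522,372.05) = min($67,000, $304,474.41) = $67,000 (dollar cap binds)
Taxable value = $1,522,372.05 − $74,900 − $67,000 = $1,380,472.05
City of Fairoaks: $1,380,472.05 × 0.01024 = $14,136.033792
Sagehill ISD: $1,380,472.05 × 0.02371 = $32,730.9923055
Total = $46,867.0260975

$46,867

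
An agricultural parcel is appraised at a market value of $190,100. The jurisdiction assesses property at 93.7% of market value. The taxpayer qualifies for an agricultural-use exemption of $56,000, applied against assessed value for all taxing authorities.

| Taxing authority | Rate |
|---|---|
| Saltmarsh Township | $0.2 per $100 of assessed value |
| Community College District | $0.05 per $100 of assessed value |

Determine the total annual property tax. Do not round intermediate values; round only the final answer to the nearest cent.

Assessed value = $190,100 × 0.937 = $178,123.7
Taxable value = $178,123.7 − $56,000 = $122,123.7
Saltmarsh Township: $122,123.7 × 0.002 = $244.2474
Community College District: $122,123.7 × 0.0005 = $61.06185
Total = $244.2474 + $61.06185 = $305.30925

$305.31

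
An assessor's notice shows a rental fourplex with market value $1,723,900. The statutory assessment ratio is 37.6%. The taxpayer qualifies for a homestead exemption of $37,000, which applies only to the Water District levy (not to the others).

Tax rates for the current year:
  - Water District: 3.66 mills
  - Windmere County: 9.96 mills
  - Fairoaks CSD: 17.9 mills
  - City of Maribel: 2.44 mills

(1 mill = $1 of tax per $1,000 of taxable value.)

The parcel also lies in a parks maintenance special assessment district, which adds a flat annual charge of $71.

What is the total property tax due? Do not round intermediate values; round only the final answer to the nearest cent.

Assessed value = $1,723,900 × 0.376 = $648,186.4
Water District: ($648,186.4 − $37,000) × 0.00366 = $611,186.4 × 0.00366 = $2,236.942224
Windmere County: $648,186.4 × 0.00996 = $6,455.936544
Fairoaks CSD: $648,186.4 × 0.0179 = $11,602.53656
City of Maribel: $648,186.4 × 0.00244 = $1,581.574816
Levies subtotal = $21,876.990144
Total = $21,876.990144 + $71 = $21,947.990144

$21,947.99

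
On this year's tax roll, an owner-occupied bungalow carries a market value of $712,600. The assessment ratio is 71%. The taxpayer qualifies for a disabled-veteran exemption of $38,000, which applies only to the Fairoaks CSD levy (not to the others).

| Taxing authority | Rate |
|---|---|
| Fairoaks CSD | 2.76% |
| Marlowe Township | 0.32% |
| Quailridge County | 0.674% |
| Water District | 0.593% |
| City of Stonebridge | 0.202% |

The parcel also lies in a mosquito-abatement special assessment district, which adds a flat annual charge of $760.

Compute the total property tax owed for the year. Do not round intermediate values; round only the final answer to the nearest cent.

$22,726.68

Assessed value = $712,600 × 0.71 = $505,946
Fairoaks CSD: ($505,946 − $38,000) × 0.0276 = $467,946 × 0.0276 = $12,915.3096
Marlowe Township: $505,946 × 0.0032 = $1,619.0272
Quailridge County: $505,946 × 0.00674 = $3,410.07604
Water District: $505,946 × 0.00593 = $3,000.25978
City of Stonebridge: $505,946 × 0.00202 = $1,022.01092
Levies subtotal = $21,966.68354
Total = $21,966.68354 + $760 = $22,726.68354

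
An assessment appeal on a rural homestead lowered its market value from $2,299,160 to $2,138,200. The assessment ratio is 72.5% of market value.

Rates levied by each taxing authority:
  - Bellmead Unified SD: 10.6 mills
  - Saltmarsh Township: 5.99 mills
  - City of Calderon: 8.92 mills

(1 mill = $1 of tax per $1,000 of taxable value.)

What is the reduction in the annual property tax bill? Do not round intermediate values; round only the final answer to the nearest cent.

$2,976.91

Old assessed value = $2,299,160 × 0.725 = $1,666,891
New assessed value = $2,138,200 × 0.725 = $1,550,195
Combined rate = 0.0106 + 0.00599 + 0.00892 = 0.02551
Old tax = $1,666,891 × 0.02551 = $42,522.38941
New tax = $1,550,195 × 0.02551 = $39,545.47445
Reduction = $42,522.38941 − $39,545.47445 = $2,976.91496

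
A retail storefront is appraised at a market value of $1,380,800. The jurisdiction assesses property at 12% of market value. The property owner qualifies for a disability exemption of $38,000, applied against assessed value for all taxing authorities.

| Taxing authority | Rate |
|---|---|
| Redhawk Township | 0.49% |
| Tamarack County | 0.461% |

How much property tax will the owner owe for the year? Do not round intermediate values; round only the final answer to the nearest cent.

Assessed value = $1,380,800 × 0.12 = $165,696
Taxable value = $165,696 − $38,000 = $127,696
Redhawk Township: $127,696 × 0.0049 = $625.7104
Tamarack County: $127,696 × 0.00461 = $588.67856
Total = $625.7104 + $588.67856 = $1,214.38896

$1,214.39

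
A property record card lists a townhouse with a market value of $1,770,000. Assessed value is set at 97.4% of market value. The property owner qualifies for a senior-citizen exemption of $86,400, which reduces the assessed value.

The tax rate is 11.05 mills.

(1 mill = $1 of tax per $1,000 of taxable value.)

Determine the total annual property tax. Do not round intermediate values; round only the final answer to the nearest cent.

$18,095.26

Assessed value = $1,770,000 × 0.974 = $1,723,980
Taxable value = $1,723,980 − $86,400 = $1,637,580
Tax = $1,637,580 × 0.01105 = $18,095.259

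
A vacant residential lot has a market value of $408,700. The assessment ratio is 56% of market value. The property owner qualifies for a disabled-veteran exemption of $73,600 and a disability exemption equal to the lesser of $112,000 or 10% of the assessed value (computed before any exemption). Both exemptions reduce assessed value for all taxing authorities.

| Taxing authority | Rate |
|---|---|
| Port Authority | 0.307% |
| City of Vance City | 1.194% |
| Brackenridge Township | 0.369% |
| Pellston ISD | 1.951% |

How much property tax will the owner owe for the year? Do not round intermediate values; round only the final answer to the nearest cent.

Assessed value = $408,700 × 0.56 = $228,872
Disability exemption = min($112,000, 10% × $228,872) = min($112,000, $22,887.2) = $22,887.2 (percentage binds)
Taxable value = $228,872 − $73,600 − $22,887.2 = $132,384.8
Port Authority: $132,384.8 × 0.00307 = $406.421336
City of Vance City: $132,384.8 × 0.01194 = $1,580.674512
Brackenridge Township: $132,384.8 × 0.00369 = $488.499912
Pellston ISD: $132,384.8 × 0.01951 = $2,582.827448
Total = $5,058.423208

$5,058.42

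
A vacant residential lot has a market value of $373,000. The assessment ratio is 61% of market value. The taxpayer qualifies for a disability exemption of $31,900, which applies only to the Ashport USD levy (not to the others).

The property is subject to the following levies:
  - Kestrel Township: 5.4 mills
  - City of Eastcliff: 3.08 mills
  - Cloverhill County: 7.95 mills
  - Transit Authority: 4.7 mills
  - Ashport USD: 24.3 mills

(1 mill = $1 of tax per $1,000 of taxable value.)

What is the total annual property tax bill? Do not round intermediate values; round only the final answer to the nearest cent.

$9,561.52

Assessed value = $373,000 × 0.61 = $227,530
Kestrel Township: $227,530 × 0.0054 = $1,228.662
City of Eastcliff: $227,530 × 0.00308 = $700.7924
Cloverhill County: $227,530 × 0.00795 = $1,808.8635
Transit Authority: $227,530 × 0.0047 = $1,069.391
Ashport USD: ($227,530 − $31,900) × 0.0243 = $195,630 × 0.0243 = $4,753.809
Total = $9,561.5179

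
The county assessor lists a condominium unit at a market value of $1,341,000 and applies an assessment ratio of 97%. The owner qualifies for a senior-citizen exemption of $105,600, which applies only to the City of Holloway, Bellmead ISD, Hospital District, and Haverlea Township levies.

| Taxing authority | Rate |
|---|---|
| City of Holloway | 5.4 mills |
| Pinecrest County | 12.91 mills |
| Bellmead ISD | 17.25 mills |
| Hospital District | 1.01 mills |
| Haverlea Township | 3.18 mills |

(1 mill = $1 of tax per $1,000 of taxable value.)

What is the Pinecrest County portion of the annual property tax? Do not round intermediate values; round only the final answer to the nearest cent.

Assessed value = $1,341,000 × 0.97 = $1,300,770
Pinecrest County taxable value = $1,300,770 (exemption does not apply)
Pinecrest County levy = $1,300,770 × 0.01291 = $16,792.9407

$16,792.94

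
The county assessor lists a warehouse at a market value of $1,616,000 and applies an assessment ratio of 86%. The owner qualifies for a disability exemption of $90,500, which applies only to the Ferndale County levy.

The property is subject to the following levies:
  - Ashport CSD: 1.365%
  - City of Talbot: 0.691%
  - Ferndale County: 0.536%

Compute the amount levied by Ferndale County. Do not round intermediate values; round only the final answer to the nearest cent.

$6,964.03

Assessed value = $1,616,000 × 0.86 = $1,389,760
Ferndale County taxable value = $1,389,760 − $90,500 = $1,299,260
Ferndale County levy = $1,299,260 × 0.00536 = $6,964.0336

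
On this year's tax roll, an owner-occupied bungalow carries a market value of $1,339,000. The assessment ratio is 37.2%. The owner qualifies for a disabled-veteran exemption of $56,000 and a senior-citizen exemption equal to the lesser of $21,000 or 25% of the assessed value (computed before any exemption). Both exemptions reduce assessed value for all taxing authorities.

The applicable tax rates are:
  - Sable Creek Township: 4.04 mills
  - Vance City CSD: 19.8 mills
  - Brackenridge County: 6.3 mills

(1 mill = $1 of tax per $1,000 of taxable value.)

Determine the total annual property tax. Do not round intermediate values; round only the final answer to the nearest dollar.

Assessed value = $1,339,000 × 0.372 = $498,108
Senior-citizen exemption = min($21,000, 25% × $498,108) = min($21,000, $124,527) = $21,000 (dollar cap binds)
Taxable value = $498,108 − $56,000 − $21,000 = $421,108
Sable Creek Township: $421,108 × 0.00404 = $1,701.27632
Vance City CSD: $421,108 × 0.0198 = $8,337.9384
Brackenridge County: $421,108 × 0.0063 = $2,652.9804
Total = $12,692.19512

$12,692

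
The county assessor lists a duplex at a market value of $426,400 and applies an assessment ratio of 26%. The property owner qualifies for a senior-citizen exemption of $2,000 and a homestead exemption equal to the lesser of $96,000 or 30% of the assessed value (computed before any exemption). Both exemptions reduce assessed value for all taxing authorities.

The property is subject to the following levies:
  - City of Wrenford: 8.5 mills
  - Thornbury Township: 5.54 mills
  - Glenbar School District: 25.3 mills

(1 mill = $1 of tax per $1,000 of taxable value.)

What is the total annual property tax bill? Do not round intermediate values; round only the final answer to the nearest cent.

Assessed value = $426,400 × 0.26 = $110,864
Homestead exemption = min($96,000, 30% × $110,864) = min($96,000, $33,259.2) = $33,259.2 (percentage binds)
Taxable value = $110,864 − $2,000 − $33,259.2 = $75,604.8
City of Wrenford: $75,604.8 × 0.0085 = $642.6408
Thornbury Township: $75,604.8 × 0.00554 = $418.850592
Glenbar School District: $75,604.8 × 0.0253 = $1,912.80144
Total = $2,974.292832

$2,974.29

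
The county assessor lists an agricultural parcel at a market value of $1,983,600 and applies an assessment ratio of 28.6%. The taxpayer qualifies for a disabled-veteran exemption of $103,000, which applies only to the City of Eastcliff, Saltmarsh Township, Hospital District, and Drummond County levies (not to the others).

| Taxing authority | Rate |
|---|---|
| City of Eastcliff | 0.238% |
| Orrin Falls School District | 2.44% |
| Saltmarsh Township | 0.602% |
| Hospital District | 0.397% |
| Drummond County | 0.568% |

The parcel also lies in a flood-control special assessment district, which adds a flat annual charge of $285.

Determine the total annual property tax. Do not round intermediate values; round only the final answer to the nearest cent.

Assessed value = $1,983,600 × 0.286 = $567,309.6
City of Eastcliff: ($567,309.6 − $103,000) × 0.00238 = $464,309.6 × 0.00238 = $1,105.056848
Orrin Falls School District: $567,309.6 × 0.0244 = $13,842.35424
Saltmarsh Township: ($567,309.6 − $103,000) × 0.00602 = $464,309.6 × 0.00602 = $2,795.143792
Hospital District: ($567,309.6 − $103,000) × 0.00397 = $464,309.6 × 0.00397 = $1,843.309112
Drummond County: ($567,309.6 − $103,000) × 0.00568 = $464,309.6 × 0.00568 = $2,637.278528
Levies subtotal = $22,223.14252
Total = $22,223.14252 + $285 = $22,508.14252

$22,508.14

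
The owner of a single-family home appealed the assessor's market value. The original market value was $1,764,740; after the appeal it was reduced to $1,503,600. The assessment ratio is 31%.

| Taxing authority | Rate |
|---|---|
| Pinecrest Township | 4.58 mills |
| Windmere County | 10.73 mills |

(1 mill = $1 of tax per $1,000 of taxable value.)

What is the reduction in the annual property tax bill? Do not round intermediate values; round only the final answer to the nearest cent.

Old assessed value = $1,764,740 × 0.31 = $547,069.4
New assessed value = $1,503,600 × 0.31 = $466,116
Combined rate = 0.00458 + 0.01073 = 0.01531
Old tax = $547,069.4 × 0.01531 = $8,375.632514
New tax = $466,116 × 0.01531 = $7,136.23596
Reduction = $8,375.632514 − $7,136.23596 = $1,239.396554

$1,239.40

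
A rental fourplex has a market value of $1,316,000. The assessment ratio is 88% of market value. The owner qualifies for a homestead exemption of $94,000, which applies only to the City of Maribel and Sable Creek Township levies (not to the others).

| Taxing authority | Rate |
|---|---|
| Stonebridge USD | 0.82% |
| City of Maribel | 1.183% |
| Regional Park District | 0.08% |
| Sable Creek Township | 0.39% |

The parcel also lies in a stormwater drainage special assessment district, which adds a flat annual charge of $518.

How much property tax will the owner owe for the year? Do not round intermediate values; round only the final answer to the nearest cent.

$27,678.70

Assessed value = $1,316,000 × 0.88 = $1,158,080
Stonebridge USD: $1,158,080 × 0.0082 = $9,496.256
City of Maribel: ($1,158,080 − $94,000) × 0.01183 = $1,064,080 × 0.01183 = $12,588.0664
Regional Park District: $1,158,080 × 0.0008 = $926.464
Sable Creek Township: ($1,158,080 − $94,000) × 0.0039 = $1,064,080 × 0.0039 = $4,149.912
Levies subtotal = $27,160.6984
Total = $27,160.6984 + $518 = $27,678.6984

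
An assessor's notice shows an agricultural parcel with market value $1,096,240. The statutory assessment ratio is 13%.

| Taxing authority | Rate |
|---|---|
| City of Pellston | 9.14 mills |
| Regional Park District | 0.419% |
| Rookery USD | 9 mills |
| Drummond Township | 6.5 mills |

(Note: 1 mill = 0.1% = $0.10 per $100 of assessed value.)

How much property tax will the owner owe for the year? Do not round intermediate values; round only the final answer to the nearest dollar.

$4,109

Assessed value = $1,096,240 × 0.13 = $142,511.2
City of Pellston: $142,511.2 × 0.00914 = $1,302.552368
Regional Park District: $142,511.2 × 0.00419 = $597.121928
Rookery USD: $142,511.2 × 0.009 = $1,282.6008
Drummond Township: $142,511.2 × 0.0065 = $926.3228
Total = $4,108.597896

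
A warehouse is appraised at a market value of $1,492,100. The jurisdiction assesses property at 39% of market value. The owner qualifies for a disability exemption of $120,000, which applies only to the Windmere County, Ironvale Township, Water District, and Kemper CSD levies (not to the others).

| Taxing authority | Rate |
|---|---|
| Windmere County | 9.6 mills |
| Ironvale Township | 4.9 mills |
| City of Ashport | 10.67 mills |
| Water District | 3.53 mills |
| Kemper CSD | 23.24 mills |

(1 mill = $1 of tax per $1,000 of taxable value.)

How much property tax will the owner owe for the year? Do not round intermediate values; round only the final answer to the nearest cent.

$25,272.47

Assessed value = $1,492,100 × 0.39 = $581,919
Windmere County: ($581,919 − $120,000) × 0.0096 = $461,919 × 0.0096 = $4,434.4224
Ironvale Township: ($581,919 − $120,000) × 0.0049 = $461,919 × 0.0049 = $2,263.4031
City of Ashport: $581,919 × 0.01067 = $6,209.07573
Water District: ($581,919 − $120,000) × 0.00353 = $461,919 × 0.00353 = $1,630.57407
Kemper CSD: ($581,919 − $120,000) × 0.02324 = $461,919 × 0.02324 = $10,734.99756
Total = $25,272.47286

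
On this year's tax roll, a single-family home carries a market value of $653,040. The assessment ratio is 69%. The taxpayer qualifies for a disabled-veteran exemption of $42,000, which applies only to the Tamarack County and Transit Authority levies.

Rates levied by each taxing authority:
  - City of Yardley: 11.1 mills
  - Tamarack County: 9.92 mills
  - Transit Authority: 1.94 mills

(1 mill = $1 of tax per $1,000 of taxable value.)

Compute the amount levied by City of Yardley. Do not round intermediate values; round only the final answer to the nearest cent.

Assessed value = $653,040 × 0.69 = $450,597.6
City of Yardley taxable value = $450,597.6 (exemption does not apply)
City of Yardley levy = $450,597.6 × 0.0111 = $5,001.63336

$5,001.63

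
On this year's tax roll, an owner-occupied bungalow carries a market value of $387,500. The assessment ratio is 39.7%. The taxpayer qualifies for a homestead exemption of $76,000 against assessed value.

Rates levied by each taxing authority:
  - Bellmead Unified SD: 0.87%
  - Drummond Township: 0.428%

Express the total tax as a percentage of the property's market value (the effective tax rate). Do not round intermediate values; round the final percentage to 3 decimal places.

0.261%

Assessed value = $387,500 × 0.397 = $153,837.5
Taxable value = $153,837.5 − $76,000 = $77,837.5
Bellmead Unified SD: $77,837.5 × 0.0087 = $677.18625
Drummond Township: $77,837.5 × 0.00428 = $333.1445
Total tax = $1,010.33075
Effective rate = $1,010.33075 ÷ $387,500 = 0.261% of market value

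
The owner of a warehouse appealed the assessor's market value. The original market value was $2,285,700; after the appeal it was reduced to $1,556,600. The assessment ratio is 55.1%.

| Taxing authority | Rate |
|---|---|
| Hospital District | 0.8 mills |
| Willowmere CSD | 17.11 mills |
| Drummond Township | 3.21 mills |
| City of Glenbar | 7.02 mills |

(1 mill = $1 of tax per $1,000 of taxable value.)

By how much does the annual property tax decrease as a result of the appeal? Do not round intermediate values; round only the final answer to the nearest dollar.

Old assessed value = $2,285,700 × 0.551 = $1,259,420.7
New assessed value = $1,556,600 × 0.551 = $857,686.6
Combined rate = 0.0008 + 0.01711 + 0.00321 + 0.00702 = 0.02814
Old tax = $1,259,420.7 × 0.02814 = $35,440.098498
New tax = $857,686.6 × 0.02814 = $24,135.300924
Reduction = $35,440.098498 − $24,135.300924 = $11,304.797574

$11,305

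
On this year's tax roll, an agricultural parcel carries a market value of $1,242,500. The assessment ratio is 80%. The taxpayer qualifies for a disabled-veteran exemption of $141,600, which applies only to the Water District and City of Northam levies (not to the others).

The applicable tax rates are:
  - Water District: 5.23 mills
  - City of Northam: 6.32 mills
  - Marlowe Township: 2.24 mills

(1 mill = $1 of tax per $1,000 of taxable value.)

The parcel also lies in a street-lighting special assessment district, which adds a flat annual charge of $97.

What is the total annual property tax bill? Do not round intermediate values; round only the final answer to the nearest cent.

$12,168.78

Assessed value = $1,242,500 × 0.8 = $994,000
Water District: ($994,000 − $141,600) × 0.00523 = $852,400 × 0.00523 = $4,458.052
City of Northam: ($994,000 − $141,600) × 0.00632 = $852,400 × 0.00632 = $5,387.168
Marlowe Township: $994,000 × 0.00224 = $2,226.56
Levies subtotal = $12,071.78
Total = $12,071.78 + $97 = $12,168.78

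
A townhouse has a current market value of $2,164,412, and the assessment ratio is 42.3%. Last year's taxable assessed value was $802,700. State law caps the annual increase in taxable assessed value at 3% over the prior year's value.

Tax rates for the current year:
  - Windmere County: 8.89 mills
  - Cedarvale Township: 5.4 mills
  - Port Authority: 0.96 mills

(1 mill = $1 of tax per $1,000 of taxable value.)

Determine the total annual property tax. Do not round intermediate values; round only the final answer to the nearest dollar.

Uncapped assessed value = $2,164,412 × 0.423 = $915,546.276
Cap limit = $802,700 × 1.03 = $826,781
Taxable assessed value = min($915,546.276, $826,781) = $826,781 (cap binds)
Windmere County: $826,781 × 0.00889 = $7,350.08309
Cedarvale Township: $826,781 × 0.0054 = $4,464.6174
Port Authority: $826,781 × 0.00096 = $793.70976
Total = $12,608.41025

$12,608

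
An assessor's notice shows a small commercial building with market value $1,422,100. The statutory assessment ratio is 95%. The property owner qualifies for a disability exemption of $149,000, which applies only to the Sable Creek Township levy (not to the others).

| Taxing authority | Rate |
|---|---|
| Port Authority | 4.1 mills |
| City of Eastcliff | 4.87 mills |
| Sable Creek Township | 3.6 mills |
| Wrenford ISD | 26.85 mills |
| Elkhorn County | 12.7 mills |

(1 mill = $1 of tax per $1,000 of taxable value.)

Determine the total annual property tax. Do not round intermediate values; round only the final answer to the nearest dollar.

Assessed value = $1,422,100 × 0.95 = $1,350,995
Port Authority: $1,350,995 × 0.0041 = $5,539.0795
City of Eastcliff: $1,350,995 × 0.00487 = $6,579.34565
Sable Creek Township: ($1,350,995 − $149,000) × 0.0036 = $1,201,995 × 0.0036 = $4,327.182
Wrenford ISD: $1,350,995 × 0.02685 = $36,274.21575
Elkhorn County: $1,350,995 × 0.0127 = $17,157.6365
Total = $69,877.4594

$69,877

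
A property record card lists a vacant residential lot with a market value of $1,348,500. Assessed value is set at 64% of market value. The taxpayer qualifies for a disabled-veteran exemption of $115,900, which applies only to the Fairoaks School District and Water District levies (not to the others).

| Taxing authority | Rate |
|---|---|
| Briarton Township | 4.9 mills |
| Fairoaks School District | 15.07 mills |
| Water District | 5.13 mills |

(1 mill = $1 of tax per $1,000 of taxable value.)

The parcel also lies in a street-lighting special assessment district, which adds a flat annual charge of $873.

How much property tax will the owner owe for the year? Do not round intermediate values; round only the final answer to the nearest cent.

$20,194.12

Assessed value = $1,348,500 × 0.64 = $863,040
Briarton Township: $863,040 × 0.0049 = $4,228.896
Fairoaks School District: ($863,040 − $115,900) × 0.01507 = $747,140 × 0.01507 = $11,259.3998
Water District: ($863,040 − $115,900) × 0.00513 = $747,140 × 0.00513 = $3,832.8282
Levies subtotal = $19,321.124
Total = $19,321.124 + $873 = $20,194.124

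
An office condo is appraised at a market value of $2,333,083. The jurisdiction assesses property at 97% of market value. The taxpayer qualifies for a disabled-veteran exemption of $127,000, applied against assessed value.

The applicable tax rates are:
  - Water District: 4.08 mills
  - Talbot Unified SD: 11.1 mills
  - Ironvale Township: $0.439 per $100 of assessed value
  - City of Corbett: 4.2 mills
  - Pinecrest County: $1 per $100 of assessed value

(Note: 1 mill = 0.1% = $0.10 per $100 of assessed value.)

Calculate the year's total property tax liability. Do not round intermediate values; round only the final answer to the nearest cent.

$72,135.78

Assessed value = $2,333,083 × 0.97 = $2,263,090.51
Taxable value = $2,263,090.51 − $127,000 = $2,136,090.51
Water District: $2,136,090.51 × 0.00408 = $8,715.2492808
Talbot Unified SD: $2,136,090.51 × 0.0111 = $23,710.604661
Ironvale Township: $2,136,090.51 × 0.00439 = $9,377.4373389
City of Corbett: $2,136,090.51 × 0.0042 = $8,971.580142
Pinecrest County: $2,136,090.51 × 0.01 = $21,360.9051
Total = $72,135.7765227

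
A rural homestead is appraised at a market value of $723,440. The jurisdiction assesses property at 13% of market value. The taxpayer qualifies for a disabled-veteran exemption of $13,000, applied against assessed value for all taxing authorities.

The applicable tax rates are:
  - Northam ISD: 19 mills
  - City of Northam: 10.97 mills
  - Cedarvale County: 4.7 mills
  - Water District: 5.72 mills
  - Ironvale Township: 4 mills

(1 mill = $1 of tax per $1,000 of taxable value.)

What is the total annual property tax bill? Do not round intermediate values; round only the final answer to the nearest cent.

Assessed value = $723,440 × 0.13 = $94,047.2
Taxable value = $94,047.2 − $13,000 = $81,047.2
Northam ISD: $81,047.2 × 0.019 = $1,539.8968
City of Northam: $81,047.2 × 0.01097 = $889.087784
Cedarvale County: $81,047.2 × 0.0047 = $380.92184
Water District: $81,047.2 × 0.00572 = $463.589984
Ironvale Township: $81,047.2 × 0.004 = $324.1888
Total = $1,539.8968 + $889.087784 + $380.92184 + $463.589984 + $324.1888 = $3,597.685208

$3,597.69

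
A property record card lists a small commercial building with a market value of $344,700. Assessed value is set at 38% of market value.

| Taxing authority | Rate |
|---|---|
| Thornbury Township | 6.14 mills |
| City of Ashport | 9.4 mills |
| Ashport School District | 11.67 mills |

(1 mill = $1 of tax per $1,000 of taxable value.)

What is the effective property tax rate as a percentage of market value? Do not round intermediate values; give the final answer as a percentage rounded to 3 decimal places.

1.034%

Assessed value = $344,700 × 0.38 = $130,986
Thornbury Township: $130,986 × 0.00614 = $804.25404
City of Ashport: $130,986 × 0.0094 = $1,231.2684
Ashport School District: $130,986 × 0.01167 = $1,528.60662
Total tax = $3,564.12906
Effective rate = $3,564.12906 ÷ $344,700 = 1.034% of market value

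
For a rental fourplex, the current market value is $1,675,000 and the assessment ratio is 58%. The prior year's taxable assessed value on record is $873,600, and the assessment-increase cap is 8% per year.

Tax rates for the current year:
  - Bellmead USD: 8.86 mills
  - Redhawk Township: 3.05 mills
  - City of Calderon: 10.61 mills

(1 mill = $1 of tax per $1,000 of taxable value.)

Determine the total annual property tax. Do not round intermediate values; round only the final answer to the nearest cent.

$21,247.35

Uncapped assessed value = $1,675,000 × 0.58 = $971,500
Cap limit = $873,600 × 1.08 = $943,488
Taxable assessed value = min($971,500, $943,488) = $943,488 (cap binds)
Bellmead USD: $943,488 × 0.00886 = $8,359.30368
Redhawk Township: $943,488 × 0.00305 = $2,877.6384
City of Calderon: $943,488 × 0.01061 = $10,010.40768
Total = $21,247.34976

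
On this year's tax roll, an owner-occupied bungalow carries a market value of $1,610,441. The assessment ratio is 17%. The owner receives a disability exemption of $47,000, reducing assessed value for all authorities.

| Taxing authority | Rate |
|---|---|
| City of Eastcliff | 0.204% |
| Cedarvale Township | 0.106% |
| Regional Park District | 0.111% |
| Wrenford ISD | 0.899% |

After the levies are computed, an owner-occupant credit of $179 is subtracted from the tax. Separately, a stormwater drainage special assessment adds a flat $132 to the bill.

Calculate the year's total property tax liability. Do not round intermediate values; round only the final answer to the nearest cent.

Assessed value = $1,610,441 × 0.17 = $273,774.97
Taxable value = $273,774.97 − $47,000 = $226,774.97
City of Eastcliff: $226,774.97 × 0.00204 = $462.6209388
Cedarvale Township: $226,774.97 × 0.00106 = $240.3814682
Regional Park District: $226,774.97 × 0.00111 = $251.7202167
Wrenford ISD: $226,774.97 × 0.00899 = $2,038.7069803
Levies subtotal = $2,993.429604
After credit = $2,993.429604 − $179 = $2,814.429604
Total = $2,814.429604 + $132 = $2,946.429604

$2,946.43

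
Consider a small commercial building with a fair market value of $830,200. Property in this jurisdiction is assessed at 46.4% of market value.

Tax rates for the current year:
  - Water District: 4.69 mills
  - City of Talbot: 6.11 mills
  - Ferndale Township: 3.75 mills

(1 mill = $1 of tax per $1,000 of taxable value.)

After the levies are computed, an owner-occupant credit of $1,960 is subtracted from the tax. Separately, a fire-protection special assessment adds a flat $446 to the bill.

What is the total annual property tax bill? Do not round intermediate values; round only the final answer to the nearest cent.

$4,090.85

Assessed value = $830,200 × 0.464 = $385,212.8
Water District: $385,212.8 × 0.00469 = $1,806.648032
City of Talbot: $385,212.8 × 0.00611 = $2,353.650208
Ferndale Township: $385,212.8 × 0.00375 = $1,444.548
Levies subtotal = $5,604.84624
After credit = $5,604.84624 − $1,960 = $3,644.84624
Total = $3,644.84624 + $446 = $4,090.84624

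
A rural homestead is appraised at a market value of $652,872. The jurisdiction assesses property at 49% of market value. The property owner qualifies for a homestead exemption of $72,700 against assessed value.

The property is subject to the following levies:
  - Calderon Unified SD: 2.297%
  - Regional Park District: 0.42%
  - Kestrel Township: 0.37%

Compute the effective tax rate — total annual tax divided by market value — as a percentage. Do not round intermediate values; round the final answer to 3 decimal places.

1.169%

Assessed value = $652,872 × 0.49 = $319,907.28
Taxable value = $319,907.28 − $72,700 = $247,207.28
Calderon Unified SD: $247,207.28 × 0.02297 = $5,678.3512216
Regional Park District: $247,207.28 × 0.0042 = $1,038.270576
Kestrel Township: $247,207.28 × 0.0037 = $914.666936
Total tax = $7,631.2887336
Effective rate = $7,631.2887336 ÷ $652,872 = 1.169% of market value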